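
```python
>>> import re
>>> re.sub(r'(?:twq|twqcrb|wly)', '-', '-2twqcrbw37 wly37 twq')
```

Branches in `(...|...)` are attempted left-to-right; the first branch that allows the whole pattern to succeed is taken.
Matches: at [2:5] → 'twq'; at [12:15] → 'wly'; at [18:21] → 'twq'.
`sub` substitutes '-' at each match site.

'-2-crbw37 -37 -'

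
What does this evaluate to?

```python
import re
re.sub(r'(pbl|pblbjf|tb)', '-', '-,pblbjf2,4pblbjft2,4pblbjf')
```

Alternation isn't longest-match — the leftmost alternative that fits at this position is chosen.
Matches: at [2:5] → 'pbl'; at [11:14] → 'pbl'; at [21:24] → 'pbl'.
Each match is replaced by '-'.

'-,-bjf2,4-bjft2,4-bjf'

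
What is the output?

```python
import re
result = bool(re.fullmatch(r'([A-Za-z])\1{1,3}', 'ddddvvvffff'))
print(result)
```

False

`fullmatch` succeeds only if the pattern covers the string from start to end.
Here the pattern can't cover the whole string, so the call returns None, and `bool(None)` is False.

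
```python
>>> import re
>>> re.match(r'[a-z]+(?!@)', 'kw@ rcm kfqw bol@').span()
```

Because the assertion is negative and zero-width, positions next to the forbidden text are skipped.
`re.match` only tries the pattern at the start of the string.
The match spans [0:1] → 'k'.

(0, 1)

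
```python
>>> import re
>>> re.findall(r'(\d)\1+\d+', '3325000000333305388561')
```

['3']

`\1` has to match the exact text group 1 already captured.
Matches: at [0:22] match '3325000000333305388561', group 1 = '3'.
One capturing group, so `findall` returns just the captured substring from the one match — 1 in all.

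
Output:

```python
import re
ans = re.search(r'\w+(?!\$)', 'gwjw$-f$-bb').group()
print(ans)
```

gwj

A negative assertion filters positions out without eating any characters.
`re.search` tries every starting position until one works.
The match spans [0:3] → 'gwj'.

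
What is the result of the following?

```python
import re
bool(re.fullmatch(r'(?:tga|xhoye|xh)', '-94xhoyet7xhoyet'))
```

False

`re.fullmatch` requires the pattern to consume the entire string.
Here there's no way to consume every character, so the call returns None, and `bool(None)` is False.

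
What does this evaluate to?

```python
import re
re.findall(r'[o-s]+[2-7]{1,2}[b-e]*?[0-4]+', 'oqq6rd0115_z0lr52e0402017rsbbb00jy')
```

With no groups in the pattern, `findall` gives back each whole match — 1 here.

['r52e040201']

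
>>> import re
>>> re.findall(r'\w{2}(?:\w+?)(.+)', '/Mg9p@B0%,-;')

['p@B0%,-;']

This matches exactly 2 of a word character; then one or more of a word character (lazy) (non-capturing group); then one or more of any character (captured).
With the lazy modifier that quantifier settles for the fewest repetitions that let the rest of the pattern succeed (the atoms after it are unaffected and can still be greedy).
Scanning left to right: at [1:12] match 'Mg9p@B0%,-;', group 1 = 'p@B0%,-;'.
`findall` collects group 1 from the one match (1 total).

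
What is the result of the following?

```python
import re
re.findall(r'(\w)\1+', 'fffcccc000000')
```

A backreference is literal: `\1` must see the identical characters the first group matched.
One capturing group, so `findall` returns just the captured substring from each match — 3 in all.

['f', 'c', '0']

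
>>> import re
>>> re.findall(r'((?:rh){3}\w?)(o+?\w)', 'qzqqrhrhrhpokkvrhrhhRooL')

[('rhrhrhp', 'ok')]

This matches the literal 'rh' repeated 3 times, then optionally a word character (captured); then one or more of the literal 'o' (lazy), then a word character (captured).
Matches: at [4:13] match 'rhrhrhpok', groups = ('rhrhrhp', 'ok').
With 2 capturing groups, `findall` returns a 2-tuple per match.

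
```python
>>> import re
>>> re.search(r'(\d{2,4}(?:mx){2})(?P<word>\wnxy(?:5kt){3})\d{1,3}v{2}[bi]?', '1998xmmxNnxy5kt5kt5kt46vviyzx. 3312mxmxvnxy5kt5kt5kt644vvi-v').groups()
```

('3312mxmx', 'vnxy5kt5kt5kt')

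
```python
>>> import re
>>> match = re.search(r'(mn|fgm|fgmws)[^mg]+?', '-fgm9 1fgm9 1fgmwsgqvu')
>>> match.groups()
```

`re.search` scans for the first position where the pattern succeeds.
The match spans [1:5] → 'fgm9'.
Captured: group 1 = 'fgm'.

('fgm',)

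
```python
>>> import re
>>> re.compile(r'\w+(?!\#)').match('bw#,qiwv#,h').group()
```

`re.match` won't scan ahead — the pattern has to work from the very first character.
The match spans [0:1] → 'b'.

'b'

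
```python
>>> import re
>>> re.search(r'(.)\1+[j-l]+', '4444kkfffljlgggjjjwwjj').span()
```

(0, 6)

`\1` has to match the exact text group 1 already captured.
`search` walks the string left to right and returns the first match it finds.
The match spans [0:6] → '4444kk'.
Captured: group 1 = '4'.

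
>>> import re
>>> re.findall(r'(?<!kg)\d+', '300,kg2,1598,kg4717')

['300', '1598', '717']

The negative lookahead/lookbehind blocks any match where the forbidden context is present.
Scanning left to right: at [0:3] → '300'; at [8:12] → '1598'; at [16:19] → '717'.
Since nothing is captured, `findall` lists the 3 matched substrings directly.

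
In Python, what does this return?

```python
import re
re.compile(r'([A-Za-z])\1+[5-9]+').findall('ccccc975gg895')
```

['c', 'g']

A backreference is literal: `\1` must see the identical characters the first group matched.
Walking the string: at [0:8] match 'ccccc975', group 1 = 'c'; at [8:13] match 'gg895', group 1 = 'g'.
One capturing group, so `findall` returns just the captured substring from each match — 2 in all.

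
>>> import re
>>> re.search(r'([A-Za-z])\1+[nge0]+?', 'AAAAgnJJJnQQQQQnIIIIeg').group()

'AAAAg'

A backreference is literal: `\1` must see the identical characters the first group matched.
The match spans [0:5] → 'AAAAg'.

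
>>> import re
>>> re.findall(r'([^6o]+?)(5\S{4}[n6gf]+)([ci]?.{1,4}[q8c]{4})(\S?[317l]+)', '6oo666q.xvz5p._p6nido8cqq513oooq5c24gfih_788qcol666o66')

The pattern matches one or more of any character except [6o] (lazy) (captured); then a literal '5', then exactly 4 of a non-whitespace character, then one or more of one of [n6gf] (captured); then optionally one of [ci], then 1 to 4 of any character, then exactly 4 of one of [q8c] (captured); then optionally a non-whitespace character, then one or more of one of [317l] (captured).
Walking the string: at [6:28] match 'q.xvz5p._p6nido8cqq513', groups = ('q.xvz', '5p._p6n', 'ido8cqq', '513'); at [31:48] match 'q5c24gfih_788qcol', groups = ('q', '5c24gf', 'ih_788qc', 'ol').
Multiple groups make `findall` return tuples — one 4-tuple for each match.

[('q.xvz', '5p._p6n', 'ido8cqq', '513'), ('q', '5c24gf', 'ih_788qc', 'ol')]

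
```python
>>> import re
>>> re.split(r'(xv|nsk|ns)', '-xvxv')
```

['-', 'xv', '', 'xv', '']

Matches to split on: at [1:3] → 'xv'; at [3:5] → 'xv'.
`re.split` interleaves the captured-group text with the surrounding fragments.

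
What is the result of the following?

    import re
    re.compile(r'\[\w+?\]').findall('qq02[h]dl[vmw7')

['[h]']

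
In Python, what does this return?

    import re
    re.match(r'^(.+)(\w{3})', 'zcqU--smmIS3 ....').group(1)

The match spans [0:12] → 'zcqU--smmIS3'.
Captured: group 1 = 'zcqU--smm', group 2 = 'IS3'.

'zcqU--smm'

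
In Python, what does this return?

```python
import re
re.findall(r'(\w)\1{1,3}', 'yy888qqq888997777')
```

['y', '8', 'q', '8', '9', '7']

The backreference `\1` re-matches whatever the first group consumed, character for character.
One capturing group, so `findall` returns just the captured substring from each match — 6 in all.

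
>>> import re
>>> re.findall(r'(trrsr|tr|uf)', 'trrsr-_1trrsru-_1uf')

['trrsr', 'trrsr', 'uf']

Branches in `(...|...)` are attempted left-to-right; the first branch that allows the whole pattern to succeed is taken.
Walking the string: at [0:5] match 'trrsr', group 1 = 'trrsr'; at [8:13] match 'trrsr', group 1 = 'trrsr'; at [17:19] match 'uf', group 1 = 'uf'.
One capturing group, so `findall` returns just the captured substring from each match — 3 in all.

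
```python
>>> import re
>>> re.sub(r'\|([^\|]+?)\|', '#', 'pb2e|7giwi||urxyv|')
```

'pb2e##'

`sub` substitutes '#' at each match site.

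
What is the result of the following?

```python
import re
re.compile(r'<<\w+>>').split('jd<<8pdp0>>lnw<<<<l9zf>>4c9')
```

['jd', 'lnw<<', '4c9']

Matches to split on: at [2:11] → '<<8pdp0>>'; at [16:24] → '<<l9zf>>'.
The string is cut at each match, leaving 3 pieces.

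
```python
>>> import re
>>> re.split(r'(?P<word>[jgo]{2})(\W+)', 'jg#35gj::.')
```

This matches exactly 2 of one of [jgo] (captured as 'word'); then one or more of a non-word character (captured).
Matches to split on: at [0:3] → 'jg#'; at [5:10] → 'gj::.'.
Because the pattern has a capturing group, `split` also inserts each captured text between the pieces.

['', 'jg', '#', '35', 'gj', '::.', '']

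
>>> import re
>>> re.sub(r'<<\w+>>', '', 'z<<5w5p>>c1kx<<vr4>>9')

Every occurrence is swapped for ''.

'zc1kx9'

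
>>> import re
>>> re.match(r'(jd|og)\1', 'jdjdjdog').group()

`match` is anchored at position 0; if the pattern doesn't fit there, it returns None.
The match spans [0:4] → 'jdjd'.

'jdjd'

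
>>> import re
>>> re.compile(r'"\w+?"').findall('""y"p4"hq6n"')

Scanning left to right: at [1:4] → '"y"'; at [6:12] → '"hq6n"'.
No capturing groups, so `findall` returns the 2 full match strings.

['"y"', '"hq6n"']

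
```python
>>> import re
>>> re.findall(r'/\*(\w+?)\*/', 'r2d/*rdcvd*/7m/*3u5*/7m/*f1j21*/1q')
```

With a single group, `findall` returns only what that group captured — 3 items.

['rdcvd', '3u5', 'f1j21']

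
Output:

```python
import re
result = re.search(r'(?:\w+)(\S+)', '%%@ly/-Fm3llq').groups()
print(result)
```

('/-Fm3llq',)

The pattern matches one or more of a word character (non-capturing group); then one or more of a non-whitespace character (captured).
`search` walks the string left to right and returns the first match it finds.
The match spans [3:13] → 'ly/-Fm3llq'.
Captured: group 1 = '/-Fm3llq'.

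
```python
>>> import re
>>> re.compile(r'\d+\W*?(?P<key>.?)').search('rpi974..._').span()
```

Pattern: one or more of a digit; then zero or more of a non-word character (lazy); then optionally any character (captured as 'key').
Lazy quantifiers expand one character at a time until the remainder of the pattern can match.
`re.search` scans for the first position where the pattern succeeds.
The match spans [3:7] → '974.'.
Captured: group 1 = '.'.

(3, 7)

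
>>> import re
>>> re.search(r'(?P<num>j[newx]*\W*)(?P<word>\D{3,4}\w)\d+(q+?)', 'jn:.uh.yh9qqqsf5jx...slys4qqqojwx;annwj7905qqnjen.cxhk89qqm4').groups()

('jn:.', 'uh.yh', 'q')

The pattern matches the literal 'j', then zero or more of one of [newx], then zero or more of a non-word character (captured as 'num'); then 3 to 4 of a non-digit, then a word character (captured as 'word'); then one or more of a digit; then one or more of a literal 'q' (lazy) (captured).
A `+?`/`*?`/`{m,n}?` starts at its minimum and grows only as far as needed for what follows to match.
`re.search` tries every starting position until one works.
The match spans [0:11] → 'jn:.uh.yh9q'.
Captured: group 1 = 'jn:.', group 2 = 'uh.yh', group 3 = 'q'.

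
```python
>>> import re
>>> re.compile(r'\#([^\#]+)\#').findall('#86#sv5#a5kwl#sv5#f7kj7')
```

Scanning left to right: at [0:4] match '#86#', group 1 = '86'; at [7:14] match '#a5kwl#', group 1 = 'a5kwl'.
With a single group, `findall` returns only what that group captured — 2 items.

['86', 'a5kwl']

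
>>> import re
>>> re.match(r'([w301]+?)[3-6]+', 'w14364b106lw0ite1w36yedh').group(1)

'w1'

The pattern matches one or more of one of [w301] (lazy) (captured); then one or more of a character in [3-6].
`re.match` won't scan ahead — the pattern has to work from the very first character.
The match spans [0:6] → 'w14364'.
Captured: group 1 = 'w1'.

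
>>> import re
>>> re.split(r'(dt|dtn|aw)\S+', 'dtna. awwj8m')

['', 'dt', ' ', 'aw', '']

`|` is ordered: at each position the engine commits to the first alternative that works.
Matches to split on: at [0:5] → 'dtna.'; at [6:12] → 'awwj8m'.
With a capturing group present, the delimiter's captured portion is kept in the result list.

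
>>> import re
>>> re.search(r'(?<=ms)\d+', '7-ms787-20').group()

'787'

Because the assertion is zero-width, the text it checks is not consumed and won't appear in the result.
`re.search` tries every starting position until one works.
The match spans [4:7] → '787'.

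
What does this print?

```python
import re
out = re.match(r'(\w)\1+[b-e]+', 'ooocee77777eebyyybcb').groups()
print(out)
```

('o',)

The match spans [0:6] → 'ooocee'.
Captured: group 1 = 'o'.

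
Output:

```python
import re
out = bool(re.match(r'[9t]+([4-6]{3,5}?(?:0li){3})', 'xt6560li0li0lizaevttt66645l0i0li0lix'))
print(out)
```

False

`re.match` only tries the pattern at the start of the string.
Here position 0 doesn't satisfy it, so the call returns None, and `bool(None)` is False.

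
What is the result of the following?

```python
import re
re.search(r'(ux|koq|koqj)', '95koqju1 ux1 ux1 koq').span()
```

(2, 5)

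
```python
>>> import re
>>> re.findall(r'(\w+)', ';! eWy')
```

['eWy']

This matches one or more of a word character (captured).
Scanning left to right: at [3:6] match 'eWy', group 1 = 'eWy'.
Because there's exactly one group, `findall` drops the full match and keeps group 1 from the one hit.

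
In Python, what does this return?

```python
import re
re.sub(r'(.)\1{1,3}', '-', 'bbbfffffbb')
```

'--f-'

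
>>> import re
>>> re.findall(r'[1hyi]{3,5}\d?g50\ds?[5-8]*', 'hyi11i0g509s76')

['yi11i0g509s76']

Pattern: 3 to 5 of one of [1hyi], then optionally a digit, then the literal 'g50'; then a digit, then optionally the literal 's', then zero or more of a character in [5-8].
Scanning left to right: at [1:14] → 'yi11i0g509s76'.
Since nothing is captured, `findall` lists the 1 matched substring directly.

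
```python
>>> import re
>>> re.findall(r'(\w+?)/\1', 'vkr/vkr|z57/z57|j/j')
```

`\1` has to match the exact text group 1 already captured.
With a single group, `findall` returns only what that group captured — 3 items.

['vkr', 'z57', 'j']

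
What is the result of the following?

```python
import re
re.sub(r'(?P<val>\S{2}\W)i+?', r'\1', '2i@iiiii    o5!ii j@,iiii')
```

'2i@iiii    o5!i j@,iii'

This matches exactly 2 of a non-whitespace character, then a non-word character (captured as 'val'); then one or more of a literal 'i' (lazy).
The `?` after the quantifier makes it lazy — it takes as little as possible before letting the rest of the pattern try.
Matches: at [0:4] → '2i@i'; at [12:16] → 'o5!i'; at [18:22] → 'j@,i'.
`\1` in the replacement pulls in group 1's text for each match.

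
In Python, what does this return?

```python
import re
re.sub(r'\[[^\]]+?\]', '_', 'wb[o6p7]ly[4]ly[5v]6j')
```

'wb_ly_ly_6j'

Every occurrence is swapped for '_'.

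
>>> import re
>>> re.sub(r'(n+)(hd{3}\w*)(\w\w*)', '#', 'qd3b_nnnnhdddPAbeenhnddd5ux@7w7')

'qd3b_#@7w7'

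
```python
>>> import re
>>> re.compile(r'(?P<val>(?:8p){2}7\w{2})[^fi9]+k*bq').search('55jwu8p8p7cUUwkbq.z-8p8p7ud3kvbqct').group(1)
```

'8p8p7cU'

Pattern: the literal '8p' repeated 2 times, then a literal '7', then exactly 2 of a word character (captured as 'val'); then one or more of any character except [fi9], then zero or more of the literal 'k', then the literal 'bq'.
`re.search` scans for the first position where the pattern succeeds.
The match spans [5:32] → '8p8p7cUUwkbq.z-8p8p7ud3kvbq'.
Captured: group 1 = '8p8p7cU'.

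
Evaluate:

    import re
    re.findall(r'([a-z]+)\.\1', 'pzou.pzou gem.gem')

After group 1 captures some text, `\1` only succeeds where that same text appears again.
Walking the string: at [0:9] match 'pzou.pzou', group 1 = 'pzou'; at [10:17] match 'gem.gem', group 1 = 'gem'.
`findall` collects group 1 from each match (2 total).

['pzou', 'gem']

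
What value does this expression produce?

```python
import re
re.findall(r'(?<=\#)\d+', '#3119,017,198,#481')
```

['3119', '481']

The `(?=…)`/`(?<=…)` assertion just peeks at neighbouring text; it doesn't advance the match position.
Scanning left to right: at [1:5] → '3119'; at [15:18] → '481'.
With no groups in the pattern, `findall` gives back each whole match — 2 here.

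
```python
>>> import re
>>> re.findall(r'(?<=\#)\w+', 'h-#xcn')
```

['xcn']

Lookahead/lookbehind check context without consuming it, so the matched span excludes the asserted characters.
Matches: at [3:6] → 'xcn'.
Since nothing is captured, `findall` lists the 1 matched substring directly.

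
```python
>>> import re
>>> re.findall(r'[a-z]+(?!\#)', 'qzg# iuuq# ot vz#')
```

['qz', 'iuu', 'ot', 'v']

A negative assertion filters positions out without eating any characters.
Walking the string: at [0:2] → 'qz'; at [5:8] → 'iuu'; at [11:13] → 'ot'; at [14:15] → 'v'.
With no groups in the pattern, `findall` gives back each whole match — 4 here.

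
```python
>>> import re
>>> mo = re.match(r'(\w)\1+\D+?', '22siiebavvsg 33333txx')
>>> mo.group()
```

A backreference is literal: `\1` must see the identical characters the first group matched.
`re.match` won't scan ahead — the pattern has to work from the very first character.
The match spans [0:3] → '22s'.
Captured: group 1 = '2'.

'22s'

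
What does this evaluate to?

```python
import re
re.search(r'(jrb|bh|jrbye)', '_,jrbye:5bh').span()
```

(2, 5)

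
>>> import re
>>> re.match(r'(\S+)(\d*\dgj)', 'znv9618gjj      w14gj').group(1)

The match spans [0:9] → 'znv9618gj'.
Captured: group 1 = 'znv961', group 2 = '8gj'.

'znv961'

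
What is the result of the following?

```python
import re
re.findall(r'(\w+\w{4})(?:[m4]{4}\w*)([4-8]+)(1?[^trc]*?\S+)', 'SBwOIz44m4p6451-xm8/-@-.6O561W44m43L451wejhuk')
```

[('SBwOIz', '5', '1-xm8/-@-.6O561W44m43L451wejhuk')]

Pattern: one or more of a word character, then exactly 4 of a word character (captured); then exactly 4 of one of [m4], then zero or more of a word character (non-capturing group); then one or more of a character in [4-8] (captured); then optionally the literal '1', then zero or more of any character except [trc] (lazy), then one or more of a non-whitespace character (captured).
With 3 capturing groups, `findall` returns a 3-tuple per match.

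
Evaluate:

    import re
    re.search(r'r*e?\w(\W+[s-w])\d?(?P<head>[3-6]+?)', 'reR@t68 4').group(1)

The pattern matches zero or more of the literal 'r', then optionally the literal 'e', then a word character; then one or more of a non-word character, then a character in [s-w] (captured); then optionally a digit; then one or more of a character in [3-6] (lazy) (captured as 'head').
`re.search` tries every starting position until one works.
The match spans [0:6] → 'reR@t6'.
Captured: group 1 = '@t', group 2 = '6'.

'@t'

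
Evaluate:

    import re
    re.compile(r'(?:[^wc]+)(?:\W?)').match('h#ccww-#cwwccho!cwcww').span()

`re.match` won't scan ahead — the pattern has to work from the very first character.
The match spans [0:2] → 'h#'.

(0, 2)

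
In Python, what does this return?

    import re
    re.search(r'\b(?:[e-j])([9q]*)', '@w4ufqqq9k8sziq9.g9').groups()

('9',)

This matches a word boundary (`\b`, zero-width); then a character in [e-j] (non-capturing group); then zero or more of one of [9q] (captured).
`re.search` tries every starting position until one works.
The match spans [17:19] → 'g9'.
Captured: group 1 = '9'.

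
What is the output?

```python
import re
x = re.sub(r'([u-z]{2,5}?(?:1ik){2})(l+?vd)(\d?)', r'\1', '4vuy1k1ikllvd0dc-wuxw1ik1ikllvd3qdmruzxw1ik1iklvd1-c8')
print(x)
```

This matches 2 to 5 of a character in [u-z] (lazy), then the literal '1ik' repeated 2 times (captured); then one or more of the literal 'l' (lazy), then the literal 'vd' (captured); then optionally a digit (captured).
Matches: at [17:32] → 'wuxw1ik1ikllvd3'; at [36:50] → 'uzxw1ik1iklvd1'.
Each match is replaced using the text its own group 1 captured.

4vuy1k1ikllvd0dc-wuxw1ik1ikqdmruzxw1ik1ik-c8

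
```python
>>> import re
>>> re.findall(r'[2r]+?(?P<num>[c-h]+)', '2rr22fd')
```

The pattern matches one or more of one of [2r] (lazy); then one or more of a character in [c-h] (captured as 'num').
Walking the string: at [0:7] match '2rr22fd', group 1 = 'fd'.
`findall` collects group 1 from the one match (1 total).

['fd']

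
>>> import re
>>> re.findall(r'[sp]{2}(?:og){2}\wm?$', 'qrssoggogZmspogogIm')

['spogogIm']

The pattern matches exactly 2 of one of [sp], then the literal 'og' repeated 2 times; then a word character, then optionally the literal 'm'; then anchored at the end.
`findall` yields the raw match text (1 of them) because the pattern has no groups.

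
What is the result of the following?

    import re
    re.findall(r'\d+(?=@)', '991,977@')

['977']

The positive lookaround only admits positions where the adjacent text matches; those characters stay outside the span.
No capturing groups, so `findall` returns the 1 full match string.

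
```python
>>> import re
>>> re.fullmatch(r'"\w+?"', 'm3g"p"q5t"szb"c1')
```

None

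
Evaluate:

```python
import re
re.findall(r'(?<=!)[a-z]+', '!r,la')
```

The `(?=…)`/`(?<=…)` assertion just peeks at neighbouring text; it doesn't advance the match position.
Walking the string: at [1:2] → 'r'.
With no groups in the pattern, `findall` gives back each whole match — 1 here.

['r']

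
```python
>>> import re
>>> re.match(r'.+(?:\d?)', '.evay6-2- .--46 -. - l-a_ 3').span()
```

(0, 27)

`re.match` won't scan ahead — the pattern has to work from the very first character.
The match spans [0:27] → '.evay6-2- .--46 -. - l-a_ 3'.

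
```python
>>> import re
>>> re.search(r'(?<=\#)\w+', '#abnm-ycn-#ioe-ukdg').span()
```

(1, 5)

The lookaround is zero-width — it requires the adjacent text to match without consuming it, so the asserted text isn't part of the match.
`re.search` tries every starting position until one works.
The match spans [1:5] → 'abnm'.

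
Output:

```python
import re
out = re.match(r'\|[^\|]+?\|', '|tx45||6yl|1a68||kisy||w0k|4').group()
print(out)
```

|tx45|

`re.match` only tries the pattern at the start of the string.
The match spans [0:6] → '|tx45|'.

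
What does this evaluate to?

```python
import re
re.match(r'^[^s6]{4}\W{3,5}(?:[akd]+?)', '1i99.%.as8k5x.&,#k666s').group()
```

'1i99.%.a'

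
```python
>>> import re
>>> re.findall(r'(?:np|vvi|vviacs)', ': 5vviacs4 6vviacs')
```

Alternation tries branches left to right and keeps the first one that lets the overall match succeed at that position.
Scanning left to right: at [3:6] → 'vvi'; at [12:15] → 'vvi'.
No capturing groups, so `findall` returns the 2 full match strings.

['vvi', 'vvi']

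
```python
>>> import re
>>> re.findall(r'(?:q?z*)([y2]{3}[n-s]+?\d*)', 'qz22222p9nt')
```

Pattern: optionally the literal 'q', then zero or more of a literal 'z' (non-capturing group); then exactly 3 of one of [y2], then one or more of a character in [n-s] (lazy), then zero or more of a digit (captured).
One capturing group, so `findall` returns just the captured substring from the one match — 1 in all.

['222p9']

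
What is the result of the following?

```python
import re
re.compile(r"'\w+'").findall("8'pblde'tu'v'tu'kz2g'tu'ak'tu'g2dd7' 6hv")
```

["'pblde'", "'v'", "'kz2g'", "'ak'", "'g2dd7'"]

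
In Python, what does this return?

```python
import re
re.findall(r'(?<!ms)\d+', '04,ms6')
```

['04']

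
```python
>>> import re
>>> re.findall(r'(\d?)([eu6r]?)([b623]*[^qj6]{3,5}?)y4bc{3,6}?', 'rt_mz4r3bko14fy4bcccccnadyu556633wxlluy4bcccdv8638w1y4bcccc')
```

[('4', 'r', '3bko14f'), ('5', '6', '633wxllu'), ('8', '6', '38w1')]

Pattern: optionally a digit (captured); then optionally one of [eu6r] (captured); then zero or more of one of [b623], then 3 to 5 of any character except [qj6] (lazy) (captured); then the literal 'y4b', then 3 to 6 of a literal 'c' (lazy).
Matches: at [5:20] match '4r3bko14fy4bccc', groups = ('4', 'r', '3bko14f'); at [28:44] match '56633wxlluy4bccc', groups = ('5', '6', '633wxllu'); at [46:58] match '8638w1y4bccc', groups = ('8', '6', '38w1').
With 3 capturing groups, `findall` returns a 3-tuple per match.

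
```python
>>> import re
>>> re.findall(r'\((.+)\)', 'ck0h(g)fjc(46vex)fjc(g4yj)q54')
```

['g)fjc(46vex)fjc(g4yj']

Scanning left to right: at [4:26] match '(g)fjc(46vex)fjc(g4yj)', group 1 = 'g)fjc(46vex)fjc(g4yj'.
With a single group, `findall` returns only what that group captured — 1 item.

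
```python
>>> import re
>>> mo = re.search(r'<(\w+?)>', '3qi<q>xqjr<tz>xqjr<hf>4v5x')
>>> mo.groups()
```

('q',)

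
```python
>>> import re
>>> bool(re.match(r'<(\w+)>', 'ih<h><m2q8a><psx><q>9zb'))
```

False

`re.match` only tries the pattern at the start of the string.
Here the string doesn't start with a match, so the call returns None, and `bool(None)` is False.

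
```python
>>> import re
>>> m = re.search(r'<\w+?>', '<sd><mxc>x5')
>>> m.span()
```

(0, 4)

Unlike `match`, `search` isn't anchored — it looks for the pattern anywhere in the string.
The match spans [0:4] → '<sd>'.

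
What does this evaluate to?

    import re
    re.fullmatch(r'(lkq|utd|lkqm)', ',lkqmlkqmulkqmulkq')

`re.fullmatch` is like wrapping the pattern in `^…$` (in single-line mode).
Here the string isn't matched end-to-end, so the call returns None.

None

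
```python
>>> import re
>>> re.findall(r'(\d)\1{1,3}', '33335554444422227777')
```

['3', '5', '4', '2', '7']

`\1` has to match the exact text group 1 already captured.
`findall` collects group 1 from each match (5 total).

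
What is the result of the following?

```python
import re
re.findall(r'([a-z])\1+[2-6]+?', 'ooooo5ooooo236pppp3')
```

['o', 'o', 'p']

`\1` has to match the exact text group 1 already captured.
Because there's exactly one group, `findall` drops the full match and keeps group 1 from each hit.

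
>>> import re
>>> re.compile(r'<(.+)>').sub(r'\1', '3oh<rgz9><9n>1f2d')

'3ohrgz9><9n1f2d'

The replacement refers to a captured group, so each match is rewritten using its own captured text.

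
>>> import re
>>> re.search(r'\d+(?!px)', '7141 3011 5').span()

Because the assertion is negative and zero-width, positions next to the forbidden text are skipped.
`re.search` scans for the first position where the pattern succeeds.
The match spans [0:4] → '7141'.

(0, 4)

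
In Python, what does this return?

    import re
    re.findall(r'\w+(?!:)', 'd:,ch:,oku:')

The negative lookaround is zero-width — it rules out positions where the adjacent text would match, without consuming anything.
No capturing groups, so `findall` returns the 2 full match strings.

['c', 'ok']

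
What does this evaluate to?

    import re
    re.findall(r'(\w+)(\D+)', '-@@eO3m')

[('eO3', 'm')]

This matches one or more of a word character (captured); then one or more of a non-digit (captured).
Walking the string: at [3:7] match 'eO3m', groups = ('eO3', 'm').
`findall` packs the 2 group values into a tuple for every match.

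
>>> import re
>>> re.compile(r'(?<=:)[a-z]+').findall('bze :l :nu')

['l', 'nu']

Lookahead/lookbehind check context without consuming it, so the matched span excludes the asserted characters.
Since nothing is captured, `findall` lists the 2 matched substrings directly.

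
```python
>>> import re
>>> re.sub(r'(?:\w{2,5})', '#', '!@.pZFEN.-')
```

'!@.#.-'

Pattern: 2 to 5 of a word character (non-capturing group).
Matches: at [3:8] → 'pZFEN'.
`sub` substitutes '#' at each match site.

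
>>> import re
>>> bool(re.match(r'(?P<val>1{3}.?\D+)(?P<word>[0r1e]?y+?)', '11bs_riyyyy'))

False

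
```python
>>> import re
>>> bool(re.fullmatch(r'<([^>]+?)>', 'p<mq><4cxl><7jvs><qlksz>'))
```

`re.fullmatch` is like wrapping the pattern in `^…$` (in single-line mode).
Here there's no way to consume every character, so the call returns None, and `bool(None)` is False.

False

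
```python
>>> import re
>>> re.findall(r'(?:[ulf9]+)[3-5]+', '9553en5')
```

This matches one or more of one of [ulf9] (non-capturing group); then one or more of a character in [3-5].
No capturing groups, so `findall` returns the 1 full match string.

['9553']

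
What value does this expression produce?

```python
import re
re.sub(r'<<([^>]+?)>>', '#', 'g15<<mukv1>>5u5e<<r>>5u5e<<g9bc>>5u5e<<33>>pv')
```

Matches: at [3:12] → '<<mukv1>>'; at [16:21] → '<<r>>'; at [25:33] → '<<g9bc>>'; at [37:43] → '<<33>>'.
Every occurrence is swapped for '#'.

'g15#5u5e#5u5e#5u5e#pv'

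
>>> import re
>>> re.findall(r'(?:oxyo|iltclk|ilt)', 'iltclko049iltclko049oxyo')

['iltclk', 'iltclk', 'oxyo']

Alternation isn't longest-match — the leftmost alternative that fits at this position is chosen.
Walking the string: at [0:6] → 'iltclk'; at [10:16] → 'iltclk'; at [20:24] → 'oxyo'.
`findall` yields the raw match text (3 of them) because the pattern has no groups.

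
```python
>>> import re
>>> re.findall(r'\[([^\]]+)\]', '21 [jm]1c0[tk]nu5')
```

['jm', 'tk']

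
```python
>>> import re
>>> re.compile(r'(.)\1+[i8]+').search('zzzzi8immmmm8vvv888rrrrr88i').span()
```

After group 1 captures some text, `\1` only succeeds where that same text appears again.
`re.search` tries every starting position until one works.
The match spans [0:7] → 'zzzzi8i'.
Captured: group 1 = 'z'.

(0, 7)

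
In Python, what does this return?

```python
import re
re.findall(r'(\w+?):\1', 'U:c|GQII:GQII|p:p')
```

['GQII', 'p']

`\1` has to match the exact text group 1 already captured.
Because there's exactly one group, `findall` drops the full match and keeps group 1 from each hit.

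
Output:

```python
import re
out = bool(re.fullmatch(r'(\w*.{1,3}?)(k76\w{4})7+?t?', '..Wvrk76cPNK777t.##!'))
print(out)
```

False

`fullmatch` succeeds only if the pattern covers the string from start to end.
Here there's no way to consume every character, so the call returns None, and `bool(None)` is False.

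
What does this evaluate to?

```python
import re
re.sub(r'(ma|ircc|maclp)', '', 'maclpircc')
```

'clp'

`|` is ordered: at each position the engine commits to the first alternative that works.
`sub` substitutes '' at each match site.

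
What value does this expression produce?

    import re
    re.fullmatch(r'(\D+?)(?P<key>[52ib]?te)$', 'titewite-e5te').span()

(0, 13)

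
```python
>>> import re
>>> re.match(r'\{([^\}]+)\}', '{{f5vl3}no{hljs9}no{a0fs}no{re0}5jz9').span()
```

(0, 8)

With `match`, the pattern is implicitly anchored at the beginning.
The match spans [0:8] → '{{f5vl3}'.
Captured: group 1 = '{f5vl3'.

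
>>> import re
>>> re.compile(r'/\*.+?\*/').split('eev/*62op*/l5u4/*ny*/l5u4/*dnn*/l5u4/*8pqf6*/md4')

A `+?`/`*?`/`{m,n}?` starts at its minimum and grows only as far as needed for what follows to match.
Matches to split on: at [3:11] → '/*62op*/'; at [15:21] → '/*ny*/'; at [25:32] → '/*dnn*/'; at [36:45] → '/*8pqf6*/'.
Each match becomes a cut point; 5 segments remain.

['eev', 'l5u4', 'l5u4', 'l5u4', 'md4']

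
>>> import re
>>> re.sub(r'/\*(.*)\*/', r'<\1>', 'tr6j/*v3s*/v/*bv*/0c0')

'tr6j<v3s*/v/*bv>0c0'

`\1` in the replacement pulls in group 1's text for each match.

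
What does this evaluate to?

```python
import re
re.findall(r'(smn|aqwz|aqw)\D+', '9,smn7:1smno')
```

Walking the string: at [8:12] match 'smno', group 1 = 'smn'.
With a single group, `findall` returns only what that group captured — 1 item.

['smn']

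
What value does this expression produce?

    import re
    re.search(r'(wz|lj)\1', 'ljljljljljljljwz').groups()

After group 1 captures some text, `\1` only succeeds where that same text appears again.
`re.search` scans for the first position where the pattern succeeds.
The match spans [0:4] → 'ljlj'.
Captured: group 1 = 'lj'.

('lj',)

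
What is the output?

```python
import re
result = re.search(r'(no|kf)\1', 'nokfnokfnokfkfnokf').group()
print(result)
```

kfkf

A backreference is literal: `\1` must see the identical characters the first group matched.
The match spans [10:14] → 'kfkf'.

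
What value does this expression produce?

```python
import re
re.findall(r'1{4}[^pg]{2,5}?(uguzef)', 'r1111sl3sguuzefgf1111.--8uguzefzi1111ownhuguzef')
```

Pattern: exactly 4 of the literal '1', then 2 to 5 of any character except [pg] (lazy); then the literal 'ugu', then the literal 'zef' (captured).
`findall` collects group 1 from each match (2 total).

['uguzef', 'uguzef']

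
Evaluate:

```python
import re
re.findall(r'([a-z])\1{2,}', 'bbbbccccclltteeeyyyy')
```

['b', 'c', 'e', 'y']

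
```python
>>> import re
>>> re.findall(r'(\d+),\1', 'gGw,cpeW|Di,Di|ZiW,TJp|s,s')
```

[]

After group 1 captures some text, `\1` only succeeds where that same text appears again.
`findall` collects group 1 from each match (0 total).
Nothing in the string satisfies the pattern, so the list is empty.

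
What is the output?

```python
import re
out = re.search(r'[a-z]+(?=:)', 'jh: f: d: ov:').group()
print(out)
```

jh

The lookaround is zero-width — it requires the adjacent text to match without consuming it, so the asserted text isn't part of the match.
The match spans [0:2] → 'jh'.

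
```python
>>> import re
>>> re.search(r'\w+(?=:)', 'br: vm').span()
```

The positive lookaround only admits positions where the adjacent text matches; those characters stay outside the span.
The match spans [0:2] → 'br'.

(0, 2)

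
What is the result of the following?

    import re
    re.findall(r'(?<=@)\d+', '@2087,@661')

The positive lookaround only admits positions where the adjacent text matches; those characters stay outside the span.
Since nothing is captured, `findall` lists the 2 matched substrings directly.

['2087', '661']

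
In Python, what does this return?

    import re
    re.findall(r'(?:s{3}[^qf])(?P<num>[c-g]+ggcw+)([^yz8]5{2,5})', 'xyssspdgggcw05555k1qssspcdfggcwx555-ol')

[('dgggcw', '05555'), ('cdfggcw', 'x555')]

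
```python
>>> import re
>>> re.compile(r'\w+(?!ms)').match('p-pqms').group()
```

'p'

The negative lookahead/lookbehind blocks any match where the forbidden context is present.
With `match`, the pattern is implicitly anchored at the beginning.
The match spans [0:1] → 'p'.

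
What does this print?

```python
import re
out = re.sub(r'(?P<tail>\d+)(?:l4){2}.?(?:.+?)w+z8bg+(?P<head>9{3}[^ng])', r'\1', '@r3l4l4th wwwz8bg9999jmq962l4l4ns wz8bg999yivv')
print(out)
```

This matches one or more of a digit (captured as 'tail'); then the literal 'l4' repeated 2 times, then optionally any character; then one or more of any character (lazy) (non-capturing group); then one or more of a literal 'w', then the literal 'z8b', then one or more of a literal 'g'; then exactly 3 of the literal '9', then any character except [ng] (captured as 'head').
With the lazy modifier that quantifier settles for the fewest repetitions that let the rest of the pattern succeed (the atoms after it are unaffected and can still be greedy).
Matches: at [2:21] → '3l4l4th wwwz8bg9999'; at [24:43] → '962l4l4ns wz8bg999y'.
`\1` in the replacement pulls in group 1's text for each match.

@r3jmq962ivv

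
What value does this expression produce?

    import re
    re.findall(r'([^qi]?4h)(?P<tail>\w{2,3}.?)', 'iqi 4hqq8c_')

[(' 4h', 'qq8c')]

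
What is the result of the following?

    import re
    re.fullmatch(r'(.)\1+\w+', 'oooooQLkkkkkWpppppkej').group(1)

'o'

A backreference is literal: `\1` must see the identical characters the first group matched.
`re.fullmatch` requires the pattern to consume the entire string.
The match spans [0:21] → 'oooooQLkkkkkWpppppkej'.
Captured: group 1 = 'o'.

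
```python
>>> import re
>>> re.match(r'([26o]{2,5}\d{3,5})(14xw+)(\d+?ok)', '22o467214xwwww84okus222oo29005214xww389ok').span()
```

Pattern: 2 to 5 of one of [26o], then 3 to 5 of a digit (captured); then the literal '14x', then one or more of a literal 'w' (captured); then one or more of a digit (lazy), then the literal 'ok' (captured).
`match` is anchored at position 0; if the pattern doesn't fit there, it returns None.
The match spans [0:18] → '22o467214xwwww84ok'.
Captured: group 1 = '22o4672', group 2 = '14xwwww', group 3 = '84ok'.

(0, 18)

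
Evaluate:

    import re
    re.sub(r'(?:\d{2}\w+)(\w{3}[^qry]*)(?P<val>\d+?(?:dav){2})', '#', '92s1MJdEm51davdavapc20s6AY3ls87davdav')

'#'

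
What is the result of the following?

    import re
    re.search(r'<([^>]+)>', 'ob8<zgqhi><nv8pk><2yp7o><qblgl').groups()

`re.search` scans for the first position where the pattern succeeds.
The match spans [3:10] → '<zgqhi>'.
Captured: group 1 = 'zgqhi'.

('zgqhi',)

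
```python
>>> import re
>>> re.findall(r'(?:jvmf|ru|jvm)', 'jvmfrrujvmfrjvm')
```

['jvmf', 'ru', 'jvmf', 'jvm']

Branches in `(...|...)` are attempted left-to-right; the first branch that allows the whole pattern to succeed is taken.
With no groups in the pattern, `findall` gives back each whole match — 4 here.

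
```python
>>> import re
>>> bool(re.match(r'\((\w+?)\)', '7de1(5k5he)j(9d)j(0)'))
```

False

With `match`, the pattern is implicitly anchored at the beginning.
Here position 0 doesn't satisfy it, so the call returns None, and `bool(None)` is False.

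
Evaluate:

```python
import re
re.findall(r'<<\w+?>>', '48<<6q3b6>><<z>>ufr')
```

['<<6q3b6>>', '<<z>>']

`findall` yields the raw match text (2 of them) because the pattern has no groups.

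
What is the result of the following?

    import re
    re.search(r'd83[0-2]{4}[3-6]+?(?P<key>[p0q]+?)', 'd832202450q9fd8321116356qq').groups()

('0',)

The match spans [0:10] → 'd832202450'.
Captured: group 1 = '0'.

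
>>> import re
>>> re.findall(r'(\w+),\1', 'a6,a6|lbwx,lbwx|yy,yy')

`\1` is not a pattern — it's the concrete string captured by group 1, re-applied verbatim.
One capturing group, so `findall` returns just the captured substring from each match — 3 in all.

['a6', 'lbwx', 'yy']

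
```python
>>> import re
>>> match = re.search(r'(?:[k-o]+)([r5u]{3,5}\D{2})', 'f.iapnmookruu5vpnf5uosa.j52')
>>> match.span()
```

(5, 16)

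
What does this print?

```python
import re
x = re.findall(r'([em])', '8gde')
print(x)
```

['e']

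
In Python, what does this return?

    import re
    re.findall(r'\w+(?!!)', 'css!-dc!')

`(?!…)`/`(?<!…)` only lets a position through if the neighbouring text does NOT match; no characters are consumed.
With no groups in the pattern, `findall` gives back each whole match — 2 here.

['cs', 'd']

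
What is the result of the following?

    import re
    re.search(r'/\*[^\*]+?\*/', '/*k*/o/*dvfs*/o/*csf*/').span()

The match spans [0:5] → '/*k*/'.

(0, 5)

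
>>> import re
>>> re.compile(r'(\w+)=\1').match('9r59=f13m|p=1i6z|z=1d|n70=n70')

`re.match` only tries the pattern at the start of the string.
Here position 0 doesn't satisfy it, so the call returns None.

None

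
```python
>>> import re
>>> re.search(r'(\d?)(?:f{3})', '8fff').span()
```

Pattern: optionally a digit (captured); then exactly 3 of a literal 'f' (non-capturing group).
`re.search` scans for the first position where the pattern succeeds.
The match spans [0:4] → '8fff'.
Captured: group 1 = '8'.

(0, 4)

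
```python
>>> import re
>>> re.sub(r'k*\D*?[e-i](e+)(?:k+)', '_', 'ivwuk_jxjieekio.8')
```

'_io.8'

Pattern: zero or more of the literal 'k', then zero or more of a non-digit (lazy), then a character in [e-i]; then one or more of a literal 'e' (captured); then one or more of a literal 'k' (non-capturing group).
Every occurrence is swapped for '_'.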